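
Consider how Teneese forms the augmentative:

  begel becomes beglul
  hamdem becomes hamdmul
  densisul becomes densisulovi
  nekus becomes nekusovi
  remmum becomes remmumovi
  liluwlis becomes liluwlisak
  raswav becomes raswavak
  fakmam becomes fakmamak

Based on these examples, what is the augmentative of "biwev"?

biwvul

begel and densisul both end in -l yet inflect differently (beglul, densisulovi), so the final letter is not what conditions the rule; the last vowel is.
"biwev" has last vowel 'e'. The stems whose last vowel is 'e' (begel → beglul, hamdem → hamdmul) delete the last vowel and add -ul.
The other patterns: stems whose last vowel is 'u' add -ovi; stems whose last vowel is 'a' or 'i' add -ak.
So biwev → biwvul.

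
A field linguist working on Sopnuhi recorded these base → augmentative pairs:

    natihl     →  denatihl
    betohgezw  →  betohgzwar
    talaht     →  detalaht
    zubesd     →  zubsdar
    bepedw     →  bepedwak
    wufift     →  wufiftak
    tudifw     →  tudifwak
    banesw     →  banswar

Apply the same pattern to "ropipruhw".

deropipruhw

"ropipruhw" has second-to-last letter 'h'. The stems whose second-to-last letter is 'h' (natihl → denatihl, talaht → detalaht) add the prefix de-.
So ropipruhw → deropipruhw.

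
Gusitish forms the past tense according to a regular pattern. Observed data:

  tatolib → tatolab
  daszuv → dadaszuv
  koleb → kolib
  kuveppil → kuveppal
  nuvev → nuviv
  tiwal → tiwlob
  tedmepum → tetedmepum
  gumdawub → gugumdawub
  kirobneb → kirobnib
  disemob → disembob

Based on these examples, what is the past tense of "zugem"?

zugim

"zugem" has last vowel 'e'. The stems whose last vowel is 'e' (koleb → kolib, kirobneb → kirobnib, nuvev → nuviv) change the last vowel to 'i'.
So zugem → zugim.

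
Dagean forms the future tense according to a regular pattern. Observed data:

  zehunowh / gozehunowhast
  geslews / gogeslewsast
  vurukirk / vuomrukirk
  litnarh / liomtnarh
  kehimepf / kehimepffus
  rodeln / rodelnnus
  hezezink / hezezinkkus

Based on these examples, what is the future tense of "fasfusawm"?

gofasfusawmast

zehunowh and litnarh both end in -h yet inflect differently (gozehunowhast, liomtnarh), so the final letter is not what conditions the rule; the second-to-last letter is.
"fasfusawm" has second-to-last letter 'w'. The stems whose second-to-last letter is 'w' (zehunowh → gozehunowhast, geslews → gogeslewsast) add go- … -ast around the stem.
So fasfusawm → gofasfusawmast.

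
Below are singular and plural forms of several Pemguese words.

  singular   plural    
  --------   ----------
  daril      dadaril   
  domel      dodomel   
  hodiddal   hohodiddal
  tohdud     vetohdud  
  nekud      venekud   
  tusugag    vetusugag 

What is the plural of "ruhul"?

hodiddal and tusugag both have last vowel 'a' yet inflect differently (hohodiddal, vetusugag), so the last vowel is not what conditions the rule; the final letter is.
"ruhul" ends in -l. The stems ending in -l (daril → dadaril, domel → dodomel, hodiddal → hohodiddal) repeat the first consonant+vowel as a prefix.
So ruhul → ruruhul.

ruruhul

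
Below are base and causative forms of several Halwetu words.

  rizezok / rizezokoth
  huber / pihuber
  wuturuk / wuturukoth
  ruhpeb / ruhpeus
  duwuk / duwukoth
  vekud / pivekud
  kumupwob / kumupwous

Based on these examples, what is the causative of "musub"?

rizezok and kumupwob both have last vowel 'o' yet inflect differently (rizezokoth, kumupwous), so the last vowel is not what conditions the rule; the final letter is.
"musub" ends in -b. The stems ending in -b (ruhpeb → ruhpeus, kumupwob → kumupwous) drop the final letter and add -us.
The other patterns: stems ending in -k add -oth; stems ending in -d or -r add the prefix pi-.
So musub → musuus.

musuus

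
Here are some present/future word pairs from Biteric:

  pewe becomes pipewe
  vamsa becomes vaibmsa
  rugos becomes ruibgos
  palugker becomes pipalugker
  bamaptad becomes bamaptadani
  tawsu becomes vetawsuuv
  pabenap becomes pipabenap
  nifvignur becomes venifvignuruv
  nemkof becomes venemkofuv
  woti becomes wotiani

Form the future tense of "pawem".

pipawem

nifvignur and palugker both end in -r yet inflect differently (venifvignuruv, pipalugker), so the final letter is not what conditions the rule; the first letter is.
"pawem" begins with p-. The stems beginning with p- (palugker → pipalugker, pabenap → pipabenap, pewe → pipewe) add the prefix pi-.
So pawem → pipawem.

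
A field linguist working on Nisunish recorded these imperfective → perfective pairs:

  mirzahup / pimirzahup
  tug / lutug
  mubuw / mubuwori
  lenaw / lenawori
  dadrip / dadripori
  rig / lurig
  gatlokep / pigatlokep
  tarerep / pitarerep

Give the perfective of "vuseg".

dadrip and tarerep both end in -p yet inflect differently (dadripori, pitarerep), so the final letter is not what conditions the rule; the number of vowels is.
"vuseg" has 2 vowels. The stems with 2 vowels (mubuw → mubuwori, lenaw → lenawori, dadrip → dadripori) add -ori.
The other patterns: stems with 1 vowel add the prefix lu-; stems with 3 vowels add the prefix pi-.
So vuseg → vusegori.

vusegori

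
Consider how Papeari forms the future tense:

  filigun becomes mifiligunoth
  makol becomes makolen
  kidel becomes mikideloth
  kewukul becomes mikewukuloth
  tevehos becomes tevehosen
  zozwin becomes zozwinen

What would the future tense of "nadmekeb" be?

kewukul and makol both end in -l yet inflect differently (mikewukuloth, makolen), so the final letter is not what conditions the rule; the last vowel is.
"nadmekeb" has last vowel 'e'. The one such stem in the data (kidel → mikideloth) adds mi- … -oth around the stem, so the same rule applies.
So nadmekeb → minadmekeboth.

minadmekeboth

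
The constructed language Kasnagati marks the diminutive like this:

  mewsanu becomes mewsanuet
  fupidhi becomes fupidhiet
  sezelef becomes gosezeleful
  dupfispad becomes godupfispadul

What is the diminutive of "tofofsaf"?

gotofofsaful

"tofofsaf" ends in a consonant. The stems ending in a consonant (sezelef → gosezeleful, dupfispad → godupfispadul) add go- … -ul around the stem.
So tofofsaf → gotofofsaful.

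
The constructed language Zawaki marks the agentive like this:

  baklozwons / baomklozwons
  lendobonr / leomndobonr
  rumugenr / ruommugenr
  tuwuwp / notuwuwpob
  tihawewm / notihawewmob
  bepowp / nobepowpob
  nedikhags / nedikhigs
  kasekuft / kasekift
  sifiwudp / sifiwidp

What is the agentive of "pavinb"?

paomvinb

"pavinb" has second-to-last letter 'n'. The stems whose second-to-last letter is 'n' (baklozwons → baomklozwons, lendobonr → leomndobonr, rumugenr → ruommugenr) insert -om- after the first vowel.
The other patterns: stems whose second-to-last letter is 'w' add no- … -ob around the stem; stems whose second-to-last letter is 'd', 'f' or 'g' change the last vowel to 'i'.
So pavinb → paomvinb.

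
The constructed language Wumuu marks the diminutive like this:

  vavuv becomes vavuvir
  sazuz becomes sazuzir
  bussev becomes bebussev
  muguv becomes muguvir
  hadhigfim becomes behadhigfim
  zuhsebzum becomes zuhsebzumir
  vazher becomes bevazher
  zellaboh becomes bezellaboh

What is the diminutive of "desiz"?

muguv and bussev both end in -v yet inflect differently (muguvir, bebussev), so the final letter is not what conditions the rule; the last vowel is.
"desiz" has last vowel 'i'. The one such stem in the data (hadhigfim → behadhigfim) adds the prefix be-, so the same rule applies.
The other pattern: stems whose last vowel is 'u' add -ir.
So desiz → bedesiz.

bedesiz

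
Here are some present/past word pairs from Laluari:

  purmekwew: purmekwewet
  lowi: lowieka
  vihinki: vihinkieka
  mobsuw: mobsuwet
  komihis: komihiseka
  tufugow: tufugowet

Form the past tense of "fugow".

fugowet

purmekwew and vihinki both have 3 vowels yet inflect differently (purmekwewet, vihinkieka), so the number of vowels is not what conditions the rule; the final letter is.
"fugow" ends in -w. The stems ending in -w (mobsuw → mobsuwet, purmekwew → purmekwewet, tufugow → tufugowet) add -et.
The other pattern: stems ending in -i or -s add -eka.
So fugow → fugowet.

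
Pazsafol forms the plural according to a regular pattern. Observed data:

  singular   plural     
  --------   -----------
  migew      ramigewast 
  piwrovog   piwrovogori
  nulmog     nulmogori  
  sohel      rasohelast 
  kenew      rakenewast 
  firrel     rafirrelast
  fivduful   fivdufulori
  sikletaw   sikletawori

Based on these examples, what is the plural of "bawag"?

bawagori

kenew and sikletaw both end in -w yet inflect differently (rakenewast, sikletawori), so the final letter is not what conditions the rule; the last vowel is.
"bawag" has last vowel 'a'. The one such stem in the data (sikletaw → sikletawori) adds -ori, so the same rule applies.
The other pattern: stems whose last vowel is 'e' add ra- … -ast around the stem.
So bawag → bawagori.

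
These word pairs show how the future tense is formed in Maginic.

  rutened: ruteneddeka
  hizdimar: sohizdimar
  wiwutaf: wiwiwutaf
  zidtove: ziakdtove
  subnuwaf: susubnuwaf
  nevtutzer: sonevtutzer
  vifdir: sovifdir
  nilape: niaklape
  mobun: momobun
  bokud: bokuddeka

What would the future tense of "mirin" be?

wiwutaf and hizdimar both have last vowel 'a' yet inflect differently (wiwiwutaf, sohizdimar), so the last vowel is not what conditions the rule; the final letter is.
"mirin" ends in -n. The one such stem in the data (mobun → momobun) repeats the first consonant+vowel as a prefix (as do wiwutaf, subnuwaf), so the same rule applies.
So mirin → mimirin.

mimirin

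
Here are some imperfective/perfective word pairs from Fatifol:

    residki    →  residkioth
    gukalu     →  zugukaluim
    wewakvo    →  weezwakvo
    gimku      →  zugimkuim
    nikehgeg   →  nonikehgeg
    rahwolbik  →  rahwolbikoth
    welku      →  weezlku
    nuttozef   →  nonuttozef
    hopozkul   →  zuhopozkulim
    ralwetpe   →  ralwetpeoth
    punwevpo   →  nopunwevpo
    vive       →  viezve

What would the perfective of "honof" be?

punwevpo and wewakvo both end in -o yet inflect differently (nopunwevpo, weezwakvo), so the final letter is not what conditions the rule; the first letter is.
"honof" begins with h-. The one such stem in the data (hopozkul → zuhopozkulim) adds zu- … -im around the stem, so the same rule applies.
The other patterns: stems beginning with n- or p- add the prefix no-; stems beginning with v- or w- insert -ez- after the first vowel; stems beginning with r- add -oth.
So honof → zuhonofim.

zuhonofim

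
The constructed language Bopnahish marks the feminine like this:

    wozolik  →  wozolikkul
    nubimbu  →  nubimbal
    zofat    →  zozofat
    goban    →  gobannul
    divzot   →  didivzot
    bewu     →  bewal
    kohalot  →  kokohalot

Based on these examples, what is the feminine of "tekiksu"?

tekiksal

zofat and goban both have last vowel 'a' yet inflect differently (zozofat, gobannul), so the last vowel is not what conditions the rule; the final letter is.
"tekiksu" ends in -u. The stems ending in -u (nubimbu → nubimbal, bewu → bewal) drop the final letter and add -al.
The other patterns: stems ending in -t repeat the first consonant+vowel as a prefix; stems ending in -k or -n double the final consonant and add -ul.
So tekiksu → tekiksal.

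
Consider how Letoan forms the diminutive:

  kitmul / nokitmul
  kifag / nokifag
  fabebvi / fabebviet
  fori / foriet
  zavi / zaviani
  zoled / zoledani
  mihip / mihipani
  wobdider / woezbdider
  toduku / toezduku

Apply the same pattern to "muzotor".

"muzotor" begins with m-. The one such stem in the data (mihip → mihipani) adds -ani, so the same rule applies.
The other patterns: stems beginning with k- add the prefix no-; stems beginning with f- add -et; stems beginning with t- or w- insert -ez- after the first vowel.
So muzotor → muzotorani.

muzotorani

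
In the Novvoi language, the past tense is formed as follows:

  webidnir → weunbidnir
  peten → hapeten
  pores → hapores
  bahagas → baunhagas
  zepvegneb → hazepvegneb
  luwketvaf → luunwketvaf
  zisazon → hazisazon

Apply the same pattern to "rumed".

bahagas and pores both end in -s yet inflect differently (baunhagas, hapores), so the final letter is not what conditions the rule; the last vowel is.
"rumed" has last vowel 'e'. The stems whose last vowel is 'e' (pores → hapores, peten → hapeten, zepvegneb → hazepvegneb) add the prefix ha-.
The other pattern: stems whose last vowel is 'a' or 'i' insert -un- after the first vowel.
So rumed → harumed.

harumed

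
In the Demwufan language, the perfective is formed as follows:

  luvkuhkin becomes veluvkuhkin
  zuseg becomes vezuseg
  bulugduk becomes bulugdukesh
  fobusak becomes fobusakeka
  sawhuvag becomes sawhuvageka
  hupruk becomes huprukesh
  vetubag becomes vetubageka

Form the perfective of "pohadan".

"pohadan" has last vowel 'a'. The stems whose last vowel is 'a' (vetubag → vetubageka, fobusak → fobusakeka, sawhuvag → sawhuvageka) add -eka.
The other patterns: stems whose last vowel is 'e' or 'i' add the prefix ve-; stems whose last vowel is 'u' add -esh.
So pohadan → pohadaneka.

pohadaneka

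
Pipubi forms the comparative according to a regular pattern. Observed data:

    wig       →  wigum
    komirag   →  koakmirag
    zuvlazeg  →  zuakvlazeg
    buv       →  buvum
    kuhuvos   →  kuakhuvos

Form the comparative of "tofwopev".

zuvlazeg and wig both end in -g yet inflect differently (zuakvlazeg, wigum), so the final letter is not what conditions the rule; the number of vowels is.
"tofwopev" has 3 vowels. The stems with 3 vowels (zuvlazeg → zuakvlazeg, kuhuvos → kuakhuvos, komirag → koakmirag) insert -ak- after the first vowel.
The other pattern: stems with 1 vowel add -um.
So tofwopev → toakfwopev.

toakfwopev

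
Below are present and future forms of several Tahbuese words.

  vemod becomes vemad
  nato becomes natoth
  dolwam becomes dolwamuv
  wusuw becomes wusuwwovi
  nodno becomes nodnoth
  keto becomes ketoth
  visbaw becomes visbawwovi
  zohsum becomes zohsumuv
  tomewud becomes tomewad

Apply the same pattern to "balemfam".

"balemfam" ends in -m. The stems ending in -m (dolwam → dolwamuv, zohsum → zohsumuv) add -uv.
The other patterns: stems ending in -o drop the final letter and add -oth; stems ending in -d change the last vowel to 'a'; stems ending in -w double the final consonant and add -ovi.
So balemfam → balemfamuv.

balemfamuv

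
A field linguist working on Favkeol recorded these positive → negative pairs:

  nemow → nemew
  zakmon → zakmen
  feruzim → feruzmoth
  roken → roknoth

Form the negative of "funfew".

"funfew" has last vowel 'e'. The one such stem in the data (roken → roknoth) deletes the last vowel and adds -oth (as does feruzim), so the same rule applies.
So funfew → funfwoth.

funfwoth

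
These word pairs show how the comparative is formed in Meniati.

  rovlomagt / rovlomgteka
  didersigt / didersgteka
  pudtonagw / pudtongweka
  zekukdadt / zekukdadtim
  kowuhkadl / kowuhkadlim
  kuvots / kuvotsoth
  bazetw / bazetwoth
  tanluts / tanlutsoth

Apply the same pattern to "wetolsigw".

wetolsgweka

"wetolsigw" has second-to-last letter 'g'. The stems whose second-to-last letter is 'g' (rovlomagt → rovlomgteka, didersigt → didersgteka, pudtonagw → pudtongweka) delete the last vowel and add -eka.
So wetolsigw → wetolsgweka.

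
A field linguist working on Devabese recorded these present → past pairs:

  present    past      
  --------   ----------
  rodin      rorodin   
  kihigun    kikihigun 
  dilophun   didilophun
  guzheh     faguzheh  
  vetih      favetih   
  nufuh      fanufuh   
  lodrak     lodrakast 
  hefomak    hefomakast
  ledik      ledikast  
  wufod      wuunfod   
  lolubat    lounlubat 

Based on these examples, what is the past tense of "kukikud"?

rodin and vetih both have last vowel 'i' yet inflect differently (rorodin, favetih), so the last vowel is not what conditions the rule; the final letter is.
"kukikud" ends in -d. The one such stem in the data (wufod → wuunfod) inserts -un- after the first vowel (as does lolubat), so the same rule applies.
So kukikud → kuunkikud.

kuunkikud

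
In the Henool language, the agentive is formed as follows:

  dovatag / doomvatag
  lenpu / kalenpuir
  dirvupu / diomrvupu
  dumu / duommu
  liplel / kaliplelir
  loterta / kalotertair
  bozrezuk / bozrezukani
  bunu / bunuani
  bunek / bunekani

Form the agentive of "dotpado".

doomtpado

lenpu and dumu both end in -u yet inflect differently (kalenpuir, duommu), so the final letter is not what conditions the rule; the first letter is.
"dotpado" begins with d-. The stems beginning with d- (dumu → duommu, dirvupu → diomrvupu, dovatag → doomvatag) insert -om- after the first vowel.
The other patterns: stems beginning with l- add ka- … -ir around the stem; stems beginning with b- add -ani.
So dotpado → doomtpado.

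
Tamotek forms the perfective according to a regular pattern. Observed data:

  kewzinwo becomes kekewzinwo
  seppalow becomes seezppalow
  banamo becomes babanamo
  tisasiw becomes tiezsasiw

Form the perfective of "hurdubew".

huezrdubew

banamo and seppalow both have last vowel 'o' yet inflect differently (babanamo, seezppalow), so the last vowel is not what conditions the rule; whether the stem ends in a vowel or a consonant is.
"hurdubew" ends in a consonant. The stems ending in a consonant (seppalow → seezppalow, tisasiw → tiezsasiw) insert -ez- after the first vowel.
The other pattern: stems ending in a vowel repeat the first consonant+vowel as a prefix.
So hurdubew → huezrdubew.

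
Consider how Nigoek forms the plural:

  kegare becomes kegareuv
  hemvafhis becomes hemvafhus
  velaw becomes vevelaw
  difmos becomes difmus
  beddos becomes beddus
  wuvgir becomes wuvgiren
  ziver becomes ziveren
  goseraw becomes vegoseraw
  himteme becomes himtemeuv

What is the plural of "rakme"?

rakmeuv

"rakme" ends in -e. The stems ending in -e (himteme → himtemeuv, kegare → kegareuv) add -uv.
The other patterns: stems ending in -r add -en; stems ending in -s change the last vowel to 'u'; stems ending in -w add the prefix ve-.
So rakme → rakmeuv.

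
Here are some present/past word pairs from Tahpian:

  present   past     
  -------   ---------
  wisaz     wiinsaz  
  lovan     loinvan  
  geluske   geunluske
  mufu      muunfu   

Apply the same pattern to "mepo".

meunpo

wisaz and mufu both have 2 vowels yet inflect differently (wiinsaz, muunfu), so the number of vowels is not what conditions the rule; whether the stem ends in a vowel or a consonant is.
"mepo" ends in a vowel. The stems ending in a vowel (geluske → geunluske, mufu → muunfu) insert -un- after the first vowel.
So mepo → meunpo.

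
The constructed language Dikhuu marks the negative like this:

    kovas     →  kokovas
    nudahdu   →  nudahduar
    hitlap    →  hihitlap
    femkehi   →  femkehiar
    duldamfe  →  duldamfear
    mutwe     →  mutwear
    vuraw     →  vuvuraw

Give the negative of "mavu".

mavuar

mutwe and kovas both have 2 vowels yet inflect differently (mutwear, kokovas), so the number of vowels is not what conditions the rule; whether the stem ends in a vowel or a consonant is.
"mavu" ends in a vowel. The stems ending in a vowel (mutwe → mutwear, femkehi → femkehiar, nudahdu → nudahduar) add -ar.
The other pattern: stems ending in a consonant repeat the first consonant+vowel as a prefix.
So mavu → mavuar.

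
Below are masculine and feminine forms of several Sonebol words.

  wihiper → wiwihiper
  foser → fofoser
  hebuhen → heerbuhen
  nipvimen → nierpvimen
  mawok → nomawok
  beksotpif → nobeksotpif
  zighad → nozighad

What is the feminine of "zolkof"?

nozolkof

wihiper and hebuhen both have last vowel 'e' yet inflect differently (wiwihiper, heerbuhen), so the last vowel is not what conditions the rule; the final letter is.
"zolkof" ends in -f. The one such stem in the data (beksotpif → nobeksotpif) adds the prefix no-, so the same rule applies.
So zolkof → nozolkof.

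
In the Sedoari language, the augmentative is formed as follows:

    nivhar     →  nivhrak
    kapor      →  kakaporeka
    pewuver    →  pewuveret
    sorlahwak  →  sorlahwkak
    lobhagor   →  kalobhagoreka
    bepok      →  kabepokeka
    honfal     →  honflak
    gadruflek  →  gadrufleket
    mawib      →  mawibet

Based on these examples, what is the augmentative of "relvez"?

sorlahwak and bepok both end in -k yet inflect differently (sorlahwkak, kabepokeka), so the final letter is not what conditions the rule; the last vowel is.
"relvez" has last vowel 'e'. The stems whose last vowel is 'e' (gadruflek → gadrufleket, pewuver → pewuveret) add -et.
The other patterns: stems whose last vowel is 'a' delete the last vowel and add -ak; stems whose last vowel is 'o' add ka- … -eka around the stem.
So relvez → relvezet.

relvezet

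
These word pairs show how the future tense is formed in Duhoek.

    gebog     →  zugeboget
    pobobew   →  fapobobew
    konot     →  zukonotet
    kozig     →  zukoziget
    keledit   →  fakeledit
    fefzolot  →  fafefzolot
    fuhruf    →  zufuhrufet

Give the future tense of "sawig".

"sawig" has 2 vowels. The stems with 2 vowels (gebog → zugeboget, kozig → zukoziget, fuhruf → zufuhrufet) add zu- … -et around the stem.
The other pattern: stems with 3 vowels add the prefix fa-.
So sawig → zusawiget.

zusawiget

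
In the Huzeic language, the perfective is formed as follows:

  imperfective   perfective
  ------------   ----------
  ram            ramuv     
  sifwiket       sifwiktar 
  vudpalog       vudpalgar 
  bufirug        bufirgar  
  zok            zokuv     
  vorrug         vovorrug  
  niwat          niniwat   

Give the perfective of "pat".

patuv

vorrug and vudpalog both end in -g yet inflect differently (vovorrug, vudpalgar), so the final letter is not what conditions the rule; the number of vowels is.
"pat" has 1 vowel. The stems with 1 vowel (ram → ramuv, zok → zokuv) add -uv.
So pat → patuv.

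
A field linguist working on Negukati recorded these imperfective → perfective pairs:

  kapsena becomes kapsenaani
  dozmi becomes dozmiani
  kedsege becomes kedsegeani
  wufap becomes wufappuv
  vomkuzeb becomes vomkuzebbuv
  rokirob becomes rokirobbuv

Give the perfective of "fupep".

fupeppuv

kapsena and wufap both have last vowel 'a' yet inflect differently (kapsenaani, wufappuv), so the last vowel is not what conditions the rule; whether the stem ends in a vowel or a consonant is.
"fupep" ends in a consonant. The stems ending in a consonant (wufap → wufappuv, vomkuzeb → vomkuzebbuv, rokirob → rokirobbuv) double the final consonant and add -uv.
So fupep → fupeppuv.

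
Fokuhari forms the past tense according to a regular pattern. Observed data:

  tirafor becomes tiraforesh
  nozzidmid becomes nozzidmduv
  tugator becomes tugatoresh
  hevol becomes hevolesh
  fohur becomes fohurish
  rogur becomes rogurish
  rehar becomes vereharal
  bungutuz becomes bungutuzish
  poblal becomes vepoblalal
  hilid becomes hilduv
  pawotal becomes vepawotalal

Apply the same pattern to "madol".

tugator and fohur both end in -r yet inflect differently (tugatoresh, fohurish), so the final letter is not what conditions the rule; the last vowel is.
"madol" has last vowel 'o'. The stems whose last vowel is 'o' (tugator → tugatoresh, tirafor → tiraforesh, hevol → hevolesh) add -esh.
The other patterns: stems whose last vowel is 'u' add -ish; stems whose last vowel is 'i' delete the last vowel and add -uv; stems whose last vowel is 'a' add ve- … -al around the stem.
So madol → madolesh.

madolesh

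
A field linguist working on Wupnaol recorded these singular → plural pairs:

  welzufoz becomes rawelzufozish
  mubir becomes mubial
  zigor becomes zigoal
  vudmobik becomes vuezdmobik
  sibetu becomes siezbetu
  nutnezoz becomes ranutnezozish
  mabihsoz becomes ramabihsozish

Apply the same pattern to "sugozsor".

"sugozsor" ends in -r. The stems ending in -r (mubir → mubial, zigor → zigoal) drop the final letter and add -al.
So sugozsor → sugozsoal.

sugozsoal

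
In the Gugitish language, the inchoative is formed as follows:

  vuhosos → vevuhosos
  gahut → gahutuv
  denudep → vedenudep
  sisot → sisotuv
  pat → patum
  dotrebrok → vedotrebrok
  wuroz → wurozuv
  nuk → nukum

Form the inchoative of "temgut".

pat and gahut both end in -t yet inflect differently (patum, gahutuv), so the final letter is not what conditions the rule; the number of vowels is.
"temgut" has 2 vowels. The stems with 2 vowels (wuroz → wurozuv, gahut → gahutuv, sisot → sisotuv) add -uv.
So temgut → temgutuv.

temgutuv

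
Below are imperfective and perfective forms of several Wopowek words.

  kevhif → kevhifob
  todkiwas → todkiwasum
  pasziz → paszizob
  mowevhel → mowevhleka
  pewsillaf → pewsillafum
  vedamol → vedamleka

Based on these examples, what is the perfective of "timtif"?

timtifob

kevhif and pewsillaf both end in -f yet inflect differently (kevhifob, pewsillafum), so the final letter is not what conditions the rule; the last vowel is.
"timtif" has last vowel 'i'. The stems whose last vowel is 'i' (pasziz → paszizob, kevhif → kevhifob) add -ob.
So timtif → timtifob.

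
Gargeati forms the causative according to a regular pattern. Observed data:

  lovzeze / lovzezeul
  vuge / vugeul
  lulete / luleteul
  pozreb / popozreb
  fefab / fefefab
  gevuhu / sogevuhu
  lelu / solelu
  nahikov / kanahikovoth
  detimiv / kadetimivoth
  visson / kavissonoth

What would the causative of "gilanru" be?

lovzeze and pozreb both have last vowel 'e' yet inflect differently (lovzezeul, popozreb), so the last vowel is not what conditions the rule; the final letter is.
"gilanru" ends in -u. The stems ending in -u (gevuhu → sogevuhu, lelu → solelu) add the prefix so-.
The other patterns: stems ending in -e add -ul; stems ending in -b repeat the first consonant+vowel as a prefix; stems ending in -n or -v add ka- … -oth around the stem.
So gilanru → sogilanru.

sogilanru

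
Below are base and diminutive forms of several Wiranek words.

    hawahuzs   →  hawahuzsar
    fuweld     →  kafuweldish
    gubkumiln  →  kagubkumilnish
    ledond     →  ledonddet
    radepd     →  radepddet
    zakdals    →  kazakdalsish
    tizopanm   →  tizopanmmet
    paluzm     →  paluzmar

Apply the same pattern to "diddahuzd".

diddahuzdar

zakdals and hawahuzs both end in -s yet inflect differently (kazakdalsish, hawahuzsar), so the final letter is not what conditions the rule; the second-to-last letter is.
"diddahuzd" has second-to-last letter 'z'. The stems whose second-to-last letter is 'z' (paluzm → paluzmar, hawahuzs → hawahuzsar) add -ar.
The other patterns: stems whose second-to-last letter is 'l' add ka- … -ish around the stem; stems whose second-to-last letter is 'n' or 'p' double the final consonant and add -et.
So diddahuzd → diddahuzdar.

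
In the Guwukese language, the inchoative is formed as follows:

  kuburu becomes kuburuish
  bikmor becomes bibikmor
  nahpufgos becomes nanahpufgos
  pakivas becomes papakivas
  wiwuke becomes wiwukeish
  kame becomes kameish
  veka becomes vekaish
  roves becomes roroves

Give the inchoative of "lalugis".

lalalugis

"lalugis" ends in a consonant. The stems ending in a consonant (roves → roroves, bikmor → bibikmor, nahpufgos → nanahpufgos) repeat the first consonant+vowel as a prefix.
So lalugis → lalalugis.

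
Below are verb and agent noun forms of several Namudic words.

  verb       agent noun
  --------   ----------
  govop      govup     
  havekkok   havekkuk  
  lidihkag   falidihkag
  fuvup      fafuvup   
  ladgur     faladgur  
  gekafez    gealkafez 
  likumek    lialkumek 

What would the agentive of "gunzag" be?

fagunzag

govop and fuvup both end in -p yet inflect differently (govup, fafuvup), so the final letter is not what conditions the rule; the last vowel is.
"gunzag" has last vowel 'a'. The one such stem in the data (lidihkag → falidihkag) adds the prefix fa-, so the same rule applies.
So gunzag → fagunzag.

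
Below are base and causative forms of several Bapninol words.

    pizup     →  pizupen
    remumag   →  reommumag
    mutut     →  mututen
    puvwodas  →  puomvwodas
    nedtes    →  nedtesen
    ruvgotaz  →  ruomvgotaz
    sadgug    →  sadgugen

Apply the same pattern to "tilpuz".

tilpuzen

remumag and sadgug both end in -g yet inflect differently (reommumag, sadgugen), so the final letter is not what conditions the rule; the last vowel is.
"tilpuz" has last vowel 'u'. The stems whose last vowel is 'u' (sadgug → sadgugen, pizup → pizupen, mutut → mututen) add -en.
So tilpuz → tilpuzen.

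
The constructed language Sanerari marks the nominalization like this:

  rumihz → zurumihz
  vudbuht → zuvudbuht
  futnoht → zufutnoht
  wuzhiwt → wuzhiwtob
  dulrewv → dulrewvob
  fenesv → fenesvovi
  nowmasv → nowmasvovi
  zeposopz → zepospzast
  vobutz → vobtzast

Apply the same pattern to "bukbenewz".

bukbenewzob

"bukbenewz" has second-to-last letter 'w'. The stems whose second-to-last letter is 'w' (wuzhiwt → wuzhiwtob, dulrewv → dulrewvob) add -ob.
The other patterns: stems whose second-to-last letter is 'h' add the prefix zu-; stems whose second-to-last letter is 's' add -ovi; stems whose second-to-last letter is 'p' or 't' delete the last vowel and add -ast.
So bukbenewz → bukbenewzob.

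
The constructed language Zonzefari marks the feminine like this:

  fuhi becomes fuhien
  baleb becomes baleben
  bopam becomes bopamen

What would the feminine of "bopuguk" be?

bopuguken

Every pair shown (fuhi → fuhien, baleb → baleben, bopam → bopamen) follows the same rule: add -en.
So bopuguk → bopuguken.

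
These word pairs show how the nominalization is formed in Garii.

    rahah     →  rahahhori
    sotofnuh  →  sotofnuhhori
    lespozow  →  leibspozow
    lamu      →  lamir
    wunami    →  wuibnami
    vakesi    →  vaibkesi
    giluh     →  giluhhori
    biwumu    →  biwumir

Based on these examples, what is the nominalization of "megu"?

sotofnuh and lamu both have last vowel 'u' yet inflect differently (sotofnuhhori, lamir), so the last vowel is not what conditions the rule; the final letter is.
"megu" ends in -u. The stems ending in -u (lamu → lamir, biwumu → biwumir) drop the final letter and add -ir.
So megu → megir.

megir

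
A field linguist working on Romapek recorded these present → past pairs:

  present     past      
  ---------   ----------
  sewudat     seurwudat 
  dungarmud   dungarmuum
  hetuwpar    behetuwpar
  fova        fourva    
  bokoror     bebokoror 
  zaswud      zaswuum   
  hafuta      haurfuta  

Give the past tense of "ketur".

"ketur" ends in -r. The stems ending in -r (bokoror → bebokoror, hetuwpar → behetuwpar) add the prefix be-.
So ketur → beketur.

beketur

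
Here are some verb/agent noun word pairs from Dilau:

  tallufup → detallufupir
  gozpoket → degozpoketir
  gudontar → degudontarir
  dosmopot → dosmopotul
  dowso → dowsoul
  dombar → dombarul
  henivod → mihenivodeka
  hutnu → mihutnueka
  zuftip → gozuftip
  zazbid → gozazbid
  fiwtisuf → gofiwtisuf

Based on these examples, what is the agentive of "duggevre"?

duggevreul

gozpoket and dosmopot both end in -t yet inflect differently (degozpoketir, dosmopotul), so the final letter is not what conditions the rule; the first letter is.
"duggevre" begins with d-. The stems beginning with d- (dosmopot → dosmopotul, dowso → dowsoul, dombar → dombarul) add -ul.
The other patterns: stems beginning with g- or t- add de- … -ir around the stem; stems beginning with h- add mi- … -eka around the stem; stems beginning with f- or z- add the prefix go-.
So duggevre → duggevreul.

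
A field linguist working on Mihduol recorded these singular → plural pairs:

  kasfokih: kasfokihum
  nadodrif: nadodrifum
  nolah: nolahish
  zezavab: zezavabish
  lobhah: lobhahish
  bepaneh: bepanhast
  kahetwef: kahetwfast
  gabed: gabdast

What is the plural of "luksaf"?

kasfokih and nolah both end in -h yet inflect differently (kasfokihum, nolahish), so the final letter is not what conditions the rule; the last vowel is.
"luksaf" has last vowel 'a'. The stems whose last vowel is 'a' (nolah → nolahish, zezavab → zezavabish, lobhah → lobhahish) add -ish.
The other patterns: stems whose last vowel is 'i' add -um; stems whose last vowel is 'e' delete the last vowel and add -ast.
So luksaf → luksafish.

luksafish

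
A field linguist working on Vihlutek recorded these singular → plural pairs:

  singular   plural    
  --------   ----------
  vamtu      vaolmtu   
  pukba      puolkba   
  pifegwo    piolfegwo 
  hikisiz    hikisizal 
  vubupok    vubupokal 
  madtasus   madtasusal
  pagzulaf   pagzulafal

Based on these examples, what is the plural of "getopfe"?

geoltopfe

"getopfe" ends in a vowel. The stems ending in a vowel (vamtu → vaolmtu, pukba → puolkba, pifegwo → piolfegwo) insert -ol- after the first vowel.
The other pattern: stems ending in a consonant add -al.
So getopfe → geoltopfe.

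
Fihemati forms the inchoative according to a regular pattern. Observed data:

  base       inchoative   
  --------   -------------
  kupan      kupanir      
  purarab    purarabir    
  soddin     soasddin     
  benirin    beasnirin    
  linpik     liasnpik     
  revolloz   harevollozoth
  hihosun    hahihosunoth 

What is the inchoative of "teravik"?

"teravik" has last vowel 'i'. The stems whose last vowel is 'i' (soddin → soasddin, benirin → beasnirin, linpik → liasnpik) insert -as- after the first vowel.
The other patterns: stems whose last vowel is 'a' add -ir; stems whose last vowel is 'o' or 'u' add ha- … -oth around the stem.
So teravik → teasravik.

teasravik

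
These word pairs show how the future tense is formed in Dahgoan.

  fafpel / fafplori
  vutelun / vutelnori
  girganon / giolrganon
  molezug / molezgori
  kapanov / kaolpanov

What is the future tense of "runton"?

ruolnton

girganon and vutelun both end in -n yet inflect differently (giolrganon, vutelnori), so the final letter is not what conditions the rule; the last vowel is.
"runton" has last vowel 'o'. The stems whose last vowel is 'o' (girganon → giolrganon, kapanov → kaolpanov) insert -ol- after the first vowel.
The other pattern: stems whose last vowel is 'e' or 'u' delete the last vowel and add -ori.
So runton → ruolnton.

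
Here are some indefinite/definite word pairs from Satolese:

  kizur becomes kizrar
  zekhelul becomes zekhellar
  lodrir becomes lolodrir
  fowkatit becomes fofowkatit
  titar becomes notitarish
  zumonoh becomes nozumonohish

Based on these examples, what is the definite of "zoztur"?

zoztrar

"zoztur" has last vowel 'u'. The stems whose last vowel is 'u' (zekhelul → zekhellar, kizur → kizrar) delete the last vowel and add -ar.
So zoztur → zoztrar.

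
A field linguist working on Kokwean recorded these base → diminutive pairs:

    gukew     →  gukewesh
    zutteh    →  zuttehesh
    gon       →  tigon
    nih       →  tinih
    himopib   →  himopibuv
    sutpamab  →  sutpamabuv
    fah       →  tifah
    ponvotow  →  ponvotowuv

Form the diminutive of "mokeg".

mokegesh

fah and zutteh both end in -h yet inflect differently (tifah, zuttehesh), so the final letter is not what conditions the rule; the number of vowels is.
"mokeg" has 2 vowels. The stems with 2 vowels (gukew → gukewesh, zutteh → zuttehesh) add -esh.
The other patterns: stems with 1 vowel add the prefix ti-; stems with 3 vowels add -uv.
So mokeg → mokegesh.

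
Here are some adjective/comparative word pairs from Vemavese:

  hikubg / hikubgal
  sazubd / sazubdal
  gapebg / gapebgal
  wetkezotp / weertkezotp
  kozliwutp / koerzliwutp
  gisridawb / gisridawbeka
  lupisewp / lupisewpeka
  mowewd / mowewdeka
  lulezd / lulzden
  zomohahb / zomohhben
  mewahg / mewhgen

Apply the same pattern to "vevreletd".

veervreletd

"vevreletd" has second-to-last letter 't'. The stems whose second-to-last letter is 't' (wetkezotp → weertkezotp, kozliwutp → koerzliwutp) insert -er- after the first vowel.
The other patterns: stems whose second-to-last letter is 'b' add -al; stems whose second-to-last letter is 'w' add -eka; stems whose second-to-last letter is 'h' or 'z' delete the last vowel and add -en.
So vevreletd → veervreletd.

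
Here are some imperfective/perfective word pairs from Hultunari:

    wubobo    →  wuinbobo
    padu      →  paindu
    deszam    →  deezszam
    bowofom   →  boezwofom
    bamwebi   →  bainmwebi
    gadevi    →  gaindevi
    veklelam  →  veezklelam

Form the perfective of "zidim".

ziezdim

bowofom and wubobo both have last vowel 'o' yet inflect differently (boezwofom, wuinbobo), so the last vowel is not what conditions the rule; whether the stem ends in a vowel or a consonant is.
"zidim" ends in a consonant. The stems ending in a consonant (bowofom → boezwofom, veklelam → veezklelam, deszam → deezszam) insert -ez- after the first vowel.
So zidim → ziezdim.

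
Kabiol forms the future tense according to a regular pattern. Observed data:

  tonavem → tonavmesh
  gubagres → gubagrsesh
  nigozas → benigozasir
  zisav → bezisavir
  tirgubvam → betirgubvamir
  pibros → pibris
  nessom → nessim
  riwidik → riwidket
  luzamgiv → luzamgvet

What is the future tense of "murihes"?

gubagres and nigozas both end in -s yet inflect differently (gubagrsesh, benigozasir), so the final letter is not what conditions the rule; the last vowel is.
"murihes" has last vowel 'e'. The stems whose last vowel is 'e' (tonavem → tonavmesh, gubagres → gubagrsesh) delete the last vowel and add -esh.
The other patterns: stems whose last vowel is 'a' add be- … -ir around the stem; stems whose last vowel is 'o' change the last vowel to 'i'; stems whose last vowel is 'i' delete the last vowel and add -et.
So murihes → murihsesh.

murihsesh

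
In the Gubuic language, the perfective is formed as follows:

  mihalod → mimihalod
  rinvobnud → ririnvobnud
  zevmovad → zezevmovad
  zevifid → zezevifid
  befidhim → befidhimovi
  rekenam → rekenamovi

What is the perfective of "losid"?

lolosid

zevifid and befidhim both have last vowel 'i' yet inflect differently (zezevifid, befidhimovi), so the last vowel is not what conditions the rule; the final letter is.
"losid" ends in -d. The stems ending in -d (mihalod → mimihalod, rinvobnud → ririnvobnud, zevmovad → zezevmovad) repeat the first consonant+vowel as a prefix.
So losid → lolosid.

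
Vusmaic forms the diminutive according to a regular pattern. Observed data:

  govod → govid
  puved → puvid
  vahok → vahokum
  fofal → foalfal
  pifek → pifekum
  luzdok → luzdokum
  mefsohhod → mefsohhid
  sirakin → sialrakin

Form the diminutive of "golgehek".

golgehekum

luzdok and mefsohhod both have last vowel 'o' yet inflect differently (luzdokum, mefsohhid), so the last vowel is not what conditions the rule; the final letter is.
"golgehek" ends in -k. The stems ending in -k (luzdok → luzdokum, pifek → pifekum, vahok → vahokum) add -um.
The other patterns: stems ending in -d change the last vowel to 'i'; stems ending in -l or -n insert -al- after the first vowel.
So golgehek → golgehekum.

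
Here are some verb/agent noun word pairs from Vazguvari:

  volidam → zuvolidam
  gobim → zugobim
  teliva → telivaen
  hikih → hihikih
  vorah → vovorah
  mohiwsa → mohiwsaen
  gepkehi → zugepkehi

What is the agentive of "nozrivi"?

teliva and vorah both have last vowel 'a' yet inflect differently (telivaen, vovorah), so the last vowel is not what conditions the rule; the final letter is.
"nozrivi" ends in -i. The one such stem in the data (gepkehi → zugepkehi) adds the prefix zu-, so the same rule applies.
So nozrivi → zunozrivi.

zunozrivi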